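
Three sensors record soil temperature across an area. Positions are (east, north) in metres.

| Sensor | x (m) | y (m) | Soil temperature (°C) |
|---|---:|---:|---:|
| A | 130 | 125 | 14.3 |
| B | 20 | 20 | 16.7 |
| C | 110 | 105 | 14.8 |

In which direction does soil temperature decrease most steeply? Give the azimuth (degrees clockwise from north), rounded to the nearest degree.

Taking A as reference: B−A = (-110, -105, +2.4); C−A = (-20, -20, +0.5).
Solve a·Δx + b·Δy = ΔT: det = (-110)·(-20) − (-20)·(-105) = 100.
∂T/∂x = [(+2.4)·(-20) − (+0.5)·(-105)] / 100 = +0.04500
∂T/∂y = [(-110)·(+0.5) − (-20)·(+2.4)] / 100 = -0.07000
Steepest decrease is along −∇f: components (-0.04500 E, +0.07000 N).
Azimuth = atan2(-0.04500, +0.07000) = 327.3° ≈ 327°.

327°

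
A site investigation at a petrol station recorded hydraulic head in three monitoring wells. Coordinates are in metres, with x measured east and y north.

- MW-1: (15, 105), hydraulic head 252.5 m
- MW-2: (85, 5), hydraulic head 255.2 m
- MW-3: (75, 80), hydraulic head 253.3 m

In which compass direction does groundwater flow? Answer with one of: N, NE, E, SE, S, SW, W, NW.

N

Three-point gradient (reference MW-1): Δ to MW-2 = (70, -100, +2.7), Δ to MW-3 = (60, -25, +0.8).
∂h/∂x = +0.002941, ∂h/∂y = -0.02494 (det = 4250).
Flow = −∇h = (-0.002941 east, +0.02494 north), which points north.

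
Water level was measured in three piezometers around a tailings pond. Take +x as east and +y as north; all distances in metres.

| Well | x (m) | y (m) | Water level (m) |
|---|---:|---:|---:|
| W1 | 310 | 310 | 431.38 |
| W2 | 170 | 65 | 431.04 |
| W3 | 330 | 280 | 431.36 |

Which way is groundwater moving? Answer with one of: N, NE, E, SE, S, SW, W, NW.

Differences from W1: to W2 (Δx, Δy, Δh) = (-140, -245, -0.34); to W3 = (20, -30, -0.02).
Determinant of the coordinate differences = (-140)·(-30) − 20·(-245) = 9100.
∂h/∂x = [(-0.34)·(-30) − (-0.02)·(-245)] / 9100 = +0.0005824
∂h/∂y = [(-140)·(-0.02) − 20·(-0.34)] / 9100 = +0.001055
Flow = −∇h = (-0.0005824 east, -0.001055 north), which points southwest.

SW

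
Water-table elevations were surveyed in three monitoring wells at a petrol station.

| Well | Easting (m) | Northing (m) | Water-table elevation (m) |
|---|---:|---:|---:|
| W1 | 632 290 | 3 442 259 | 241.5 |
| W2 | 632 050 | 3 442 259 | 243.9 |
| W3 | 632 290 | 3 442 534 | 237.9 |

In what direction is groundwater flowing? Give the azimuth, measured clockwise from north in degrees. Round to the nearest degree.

∂h/∂x = (243.9 − 241.5) / (632050 − 632290) = -0.01000
∂h/∂y = (237.9 − 241.5) / (3442534 − 3442259) = -0.01309
Flow direction (−∇h) has components (+0.01000 E, +0.01309 N).
Azimuth = atan2(E, N) = atan2(+0.01000, +0.01309) = 37.4° ≈ 037°.

037°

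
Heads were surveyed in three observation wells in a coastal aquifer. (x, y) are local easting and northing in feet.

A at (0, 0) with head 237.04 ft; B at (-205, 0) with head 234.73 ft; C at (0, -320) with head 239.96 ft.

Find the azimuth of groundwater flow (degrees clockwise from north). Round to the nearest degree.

∂h/∂x = (234.73 − 237.04) / (-205 − 0) = +0.01127
∂h/∂y = (239.96 − 237.04) / (-320 − 0) = -0.009125
Flow direction (−∇h) has components (-0.01127 E, +0.009125 N).
Azimuth = atan2(E, N) = atan2(-0.01127, +0.009125) = 309.0° ≈ 309°.

309°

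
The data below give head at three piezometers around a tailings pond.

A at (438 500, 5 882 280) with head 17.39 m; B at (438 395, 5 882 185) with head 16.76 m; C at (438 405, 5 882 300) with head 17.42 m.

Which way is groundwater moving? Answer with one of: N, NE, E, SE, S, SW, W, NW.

With h = a·x + b·y + c and A as origin, the differences give:
  (-105)·a + (-95)·b = -0.63
  (-95)·a + 20·b = +0.03
Eliminate b (×20 and ×(-95), subtract): -11125·a = -9.750 → a = ∂h/∂x = +0.0008764
Back-substitute: b = ∂h/∂y = +0.005663.
Flow = −∇h = (-0.0008764 east, -0.005663 north), which points south.

S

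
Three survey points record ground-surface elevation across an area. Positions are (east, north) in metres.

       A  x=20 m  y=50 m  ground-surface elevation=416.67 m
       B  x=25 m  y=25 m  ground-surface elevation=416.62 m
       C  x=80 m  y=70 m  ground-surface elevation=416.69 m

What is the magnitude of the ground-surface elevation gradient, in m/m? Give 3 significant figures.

With z = a·x + b·y + c and A as origin, the differences give:
  5·a + (-25)·b = -0.05
  60·a + 20·b = +0.02
Eliminate b (×20 and ×(-25), subtract): 1600·a = -0.500 → a = ∂z/∂x = -0.0003125
Back-substitute: b = ∂z/∂y = +0.001938.
|∇f| = √(-0.0003125² + 0.001938²) = 0.001963 m/m

0.00196 m/m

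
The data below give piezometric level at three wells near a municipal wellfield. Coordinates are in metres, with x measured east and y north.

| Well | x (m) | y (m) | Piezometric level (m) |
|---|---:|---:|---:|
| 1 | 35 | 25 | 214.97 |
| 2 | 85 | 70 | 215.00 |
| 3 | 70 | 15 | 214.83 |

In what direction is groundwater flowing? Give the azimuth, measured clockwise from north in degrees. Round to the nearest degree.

Three-point gradient (reference 1): Δ to 2 = (50, 45, +0.03), Δ to 3 = (35, -10, -0.14).
∂h/∂x = -0.002892, ∂h/∂y = +0.003880 (det = -2075).
Flow direction (−∇h) has components (+0.002892 E, -0.003880 N).
Azimuth = atan2(E, N) = atan2(+0.002892, -0.003880) = 143.3° ≈ 143°.

143°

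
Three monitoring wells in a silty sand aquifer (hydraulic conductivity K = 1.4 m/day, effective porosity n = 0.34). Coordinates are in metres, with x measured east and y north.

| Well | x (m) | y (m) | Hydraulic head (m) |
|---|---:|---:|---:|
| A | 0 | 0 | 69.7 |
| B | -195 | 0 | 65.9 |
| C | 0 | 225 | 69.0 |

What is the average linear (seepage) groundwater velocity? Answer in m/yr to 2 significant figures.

30 m/yr

∂h/∂x = (65.9 − 69.7) / (-195 − 0) = +0.01949
∂h/∂y = (69.0 − 69.7) / (225 − 0) = -0.003111
|∇h| = √(0.01949² + -0.003111²) = 0.01974
Seepage velocity v = K·i/n = 1.4 × 0.01974 / 0.34 = 0.08128 m/day = 29.69 m/yr.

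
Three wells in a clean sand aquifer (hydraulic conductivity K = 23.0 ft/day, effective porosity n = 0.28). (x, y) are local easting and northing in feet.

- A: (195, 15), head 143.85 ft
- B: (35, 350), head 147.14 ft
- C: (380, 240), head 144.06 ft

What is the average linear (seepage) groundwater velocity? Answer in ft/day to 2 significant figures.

0.78 ft/day

With h = a·x + b·y + c and A as origin, the differences give:
  (-160)·a + 335·b = +3.29
  185·a + 225·b = +0.21
Eliminate b (×225 and ×335, subtract): -97975·a = 669.900 → a = ∂h/∂x = -0.006837
Back-substitute: b = ∂h/∂y = +0.006555.
|∇h| = √(-0.006837² + 0.006555²) = 0.009472
Seepage velocity v = K·i/n = 23.0 × 0.009472 / 0.28 = 0.7781 ft/day.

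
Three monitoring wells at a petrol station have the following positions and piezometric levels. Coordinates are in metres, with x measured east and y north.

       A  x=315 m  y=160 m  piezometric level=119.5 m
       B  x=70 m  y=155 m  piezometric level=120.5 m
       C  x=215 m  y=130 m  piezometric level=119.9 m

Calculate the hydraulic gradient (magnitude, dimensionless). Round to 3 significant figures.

With h = a·x + b·y + c and A as origin, the differences give:
  (-245)·a + (-5)·b = +1.0
  (-100)·a + (-30)·b = +0.4
Eliminate b (×(-30) and ×(-5), subtract): 6850·a = -28.00 → a = ∂h/∂x = -0.004088
Back-substitute: b = ∂h/∂y = +0.0002920.
|∇h| = √(-0.004088² + 0.0002920²) = 0.004098

0.00410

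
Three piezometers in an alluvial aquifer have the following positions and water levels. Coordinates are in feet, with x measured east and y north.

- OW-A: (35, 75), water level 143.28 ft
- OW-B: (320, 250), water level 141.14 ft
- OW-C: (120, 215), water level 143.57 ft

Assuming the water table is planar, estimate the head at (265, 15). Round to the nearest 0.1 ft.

Differences from OW-A: to OW-B (Δx, Δy, Δh) = (285, 175, -2.14); to OW-C = (85, 140, +0.29).
Determinant of the coordinate differences = 285·140 − 85·175 = 25025.
∂h/∂x = [(-2.14)·140 − (+0.29)·175] / 25025 = -0.01400
∂h/∂y = [285·(+0.29) − 85·(-2.14)] / 25025 = +0.01057
h(265, 15) = 143.28 + (-0.01400)·(230) + (+0.01057)·(-60) = 143.28 -3.220 -0.634 = 139.426 ft.

139.4 ft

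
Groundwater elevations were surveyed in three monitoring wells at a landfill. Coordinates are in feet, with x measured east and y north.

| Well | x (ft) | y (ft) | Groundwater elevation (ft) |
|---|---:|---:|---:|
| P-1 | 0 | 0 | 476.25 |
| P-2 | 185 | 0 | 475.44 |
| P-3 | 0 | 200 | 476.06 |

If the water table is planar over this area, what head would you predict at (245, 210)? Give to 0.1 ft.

∂h/∂x = (475.44 − 476.25) / (185 − 0) = -0.004378
∂h/∂y = (476.06 − 476.25) / (200 − 0) = -0.0009500
h(245, 210) = 476.25 + (-0.004378)·(245) + (-0.0009500)·(210) = 476.25 -1.073 -0.199 = 474.978 ft.

475.0 ft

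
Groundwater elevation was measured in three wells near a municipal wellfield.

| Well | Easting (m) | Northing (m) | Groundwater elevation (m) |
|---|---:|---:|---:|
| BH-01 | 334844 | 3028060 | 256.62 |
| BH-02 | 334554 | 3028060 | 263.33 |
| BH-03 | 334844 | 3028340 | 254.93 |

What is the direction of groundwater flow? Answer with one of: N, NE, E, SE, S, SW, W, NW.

E

∂h/∂x = (263.33 − 256.62) / (334554 − 334844) = -0.02314
∂h/∂y = (254.93 − 256.62) / (3028340 − 3028060) = -0.006036
Flow = −∇h = (+0.02314 east, +0.006036 north), which points east.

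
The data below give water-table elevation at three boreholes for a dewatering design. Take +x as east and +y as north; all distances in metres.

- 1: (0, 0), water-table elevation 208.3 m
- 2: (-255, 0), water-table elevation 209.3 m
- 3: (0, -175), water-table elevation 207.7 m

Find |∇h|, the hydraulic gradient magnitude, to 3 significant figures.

∂h/∂x = (209.3 − 208.3) / (-255 − 0) = -0.003922
∂h/∂y = (207.7 − 208.3) / (-175 − 0) = +0.003429
|∇h| = √(-0.003922² + 0.003429²) = 0.00521

0.00521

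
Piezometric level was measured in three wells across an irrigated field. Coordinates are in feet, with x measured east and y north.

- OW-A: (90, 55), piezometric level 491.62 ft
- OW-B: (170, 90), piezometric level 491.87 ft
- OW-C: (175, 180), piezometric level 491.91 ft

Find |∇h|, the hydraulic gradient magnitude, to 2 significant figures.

0.0030

With h = a·x + b·y + c and OW-A as origin, the differences give:
  80·a + 35·b = +0.25
  85·a + 125·b = +0.29
Eliminate b (×125 and ×35, subtract): 7025·a = 21.100 → a = ∂h/∂x = +0.003004
Back-substitute: b = ∂h/∂y = +0.0002776.
|∇h| = √(0.003004² + 0.0002776²) = 0.003017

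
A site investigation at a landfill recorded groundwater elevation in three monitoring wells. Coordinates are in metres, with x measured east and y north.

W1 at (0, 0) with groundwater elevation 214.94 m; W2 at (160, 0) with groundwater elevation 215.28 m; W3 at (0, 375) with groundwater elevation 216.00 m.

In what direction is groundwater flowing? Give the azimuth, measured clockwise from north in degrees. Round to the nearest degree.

217°

∂h/∂x = (215.28 − 214.94) / (160 − 0) = +0.002125
∂h/∂y = (216.00 − 214.94) / (375 − 0) = +0.002827
Flow direction (−∇h) has components (-0.002125 E, -0.002827 N).
Azimuth = atan2(E, N) = atan2(-0.002125, -0.002827) = 216.9° ≈ 217°.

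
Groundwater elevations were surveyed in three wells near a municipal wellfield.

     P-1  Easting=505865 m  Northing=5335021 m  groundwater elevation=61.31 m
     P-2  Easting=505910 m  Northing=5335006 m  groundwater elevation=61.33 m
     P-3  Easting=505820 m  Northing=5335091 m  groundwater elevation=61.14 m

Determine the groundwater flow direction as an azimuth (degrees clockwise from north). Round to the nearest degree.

Three-point gradient (reference P-1): Δ to P-2 = (45, -15, +0.02), Δ to P-3 = (-45, 70, -0.17).
∂h/∂x = -0.0004646, ∂h/∂y = -0.002727 (det = 2475).
Flow direction (−∇h) has components (+0.0004646 E, +0.002727 N).
Azimuth = atan2(E, N) = atan2(+0.0004646, +0.002727) = 9.7° ≈ 010°.

010°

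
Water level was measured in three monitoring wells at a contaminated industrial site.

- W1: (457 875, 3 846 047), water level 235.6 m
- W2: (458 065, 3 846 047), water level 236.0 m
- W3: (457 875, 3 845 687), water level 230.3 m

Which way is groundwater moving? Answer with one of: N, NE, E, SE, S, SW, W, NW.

S

∂h/∂x = (236.0 − 235.6) / (458065 − 457875) = +0.002105
∂h/∂y = (230.3 − 235.6) / (3845687 − 3846047) = +0.01472
Flow = −∇h = (-0.002105 east, -0.01472 north), which points south.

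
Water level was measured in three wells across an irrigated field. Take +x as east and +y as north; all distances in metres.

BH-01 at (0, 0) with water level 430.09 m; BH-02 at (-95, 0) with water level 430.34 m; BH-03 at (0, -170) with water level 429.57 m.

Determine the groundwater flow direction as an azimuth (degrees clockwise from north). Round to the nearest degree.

∂h/∂x = (430.34 − 430.09) / (-95 − 0) = -0.002632
∂h/∂y = (429.57 − 430.09) / (-170 − 0) = +0.003059
Flow direction (−∇h) has components (+0.002632 E, -0.003059 N).
Azimuth = atan2(E, N) = atan2(+0.002632, -0.003059) = 139.3° ≈ 139°.

139°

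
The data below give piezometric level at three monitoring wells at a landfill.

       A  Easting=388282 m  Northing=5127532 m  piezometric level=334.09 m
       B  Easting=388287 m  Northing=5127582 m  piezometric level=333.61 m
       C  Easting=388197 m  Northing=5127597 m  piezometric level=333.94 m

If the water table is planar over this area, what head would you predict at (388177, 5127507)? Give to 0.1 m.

Three-point gradient (reference A): Δ to B = (5, 50, -0.48), Δ to C = (-85, 65, -0.15).
∂h/∂x = -0.005180, ∂h/∂y = -0.009082 (det = 4575).
h(388177, 5127507) = 334.09 + (-0.005180)·(-105) + (-0.009082)·(-25) = 334.09 +0.544 +0.227 = 334.861 m.

334.9 m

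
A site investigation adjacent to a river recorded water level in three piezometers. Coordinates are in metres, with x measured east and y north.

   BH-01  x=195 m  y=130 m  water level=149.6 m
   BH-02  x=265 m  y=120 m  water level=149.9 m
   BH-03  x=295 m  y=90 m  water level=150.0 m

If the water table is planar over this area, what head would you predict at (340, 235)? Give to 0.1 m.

150.4 m

Three-point gradient (reference BH-01): Δ to BH-02 = (70, -10, +0.3), Δ to BH-03 = (100, -40, +0.4).
∂h/∂x = +0.004444, ∂h/∂y = +0.001111 (det = -1800).
h(340, 235) = 149.6 + (+0.004444)·(145) + (+0.001111)·(105) = 149.6 +0.644 +0.117 = 150.361 m.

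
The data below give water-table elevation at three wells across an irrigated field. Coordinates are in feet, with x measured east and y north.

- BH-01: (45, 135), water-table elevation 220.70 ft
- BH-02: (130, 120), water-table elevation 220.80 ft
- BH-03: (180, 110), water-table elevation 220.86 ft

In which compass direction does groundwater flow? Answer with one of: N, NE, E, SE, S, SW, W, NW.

Taking BH-01 as reference: BH-02−BH-01 = (85, -15, +0.10); BH-03−BH-01 = (135, -25, +0.16).
Solve a·Δx + b·Δy = Δh: det = 85·(-25) − 135·(-15) = -100.
∂h/∂x = [(+0.10)·(-25) − (+0.16)·(-15)] / -100 = +0.001000
∂h/∂y = [85·(+0.16) − 135·(+0.10)] / -100 = -0.0010000
Flow = −∇h = (-0.001000 east, +0.0010000 north), which points northwest.

NW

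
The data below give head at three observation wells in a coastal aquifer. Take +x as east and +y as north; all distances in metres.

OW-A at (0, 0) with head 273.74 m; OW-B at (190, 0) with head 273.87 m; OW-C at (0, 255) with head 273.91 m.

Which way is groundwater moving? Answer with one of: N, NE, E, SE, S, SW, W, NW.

SW

∂h/∂x = (273.87 − 273.74) / (190 − 0) = +0.0006842
∂h/∂y = (273.91 − 273.74) / (255 − 0) = +0.0006667
Flow = −∇h = (-0.0006842 east, -0.0006667 north), which points southwest.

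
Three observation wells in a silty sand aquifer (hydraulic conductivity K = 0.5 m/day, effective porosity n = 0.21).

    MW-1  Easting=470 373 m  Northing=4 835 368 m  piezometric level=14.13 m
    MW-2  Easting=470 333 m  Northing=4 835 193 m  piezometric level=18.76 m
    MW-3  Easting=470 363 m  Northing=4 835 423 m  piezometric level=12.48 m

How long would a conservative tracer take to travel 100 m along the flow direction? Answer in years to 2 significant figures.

3.9 years

Differences from MW-1: to MW-2 (Δx, Δy, Δh) = (-40, -175, +4.63); to MW-3 = (-10, 55, -1.65).
Solve a·Δx + b·Δy = Δh: det = (-40)·55 − (-10)·(-175) = -3950.
∂h/∂x = [(+4.63)·55 − (-1.65)·(-175)] / -3950 = +0.008633
∂h/∂y = [(-40)·(-1.65) − (-10)·(+4.63)] / -3950 = -0.02843
|∇h| = √(0.008633² + -0.02843²) = 0.02971
Seepage velocity v = K·i/n = 0.5 × 0.02971 / 0.21 = 0.07074 m/day.
t = 100 / 0.07074 = 1414 days = 3.87 years.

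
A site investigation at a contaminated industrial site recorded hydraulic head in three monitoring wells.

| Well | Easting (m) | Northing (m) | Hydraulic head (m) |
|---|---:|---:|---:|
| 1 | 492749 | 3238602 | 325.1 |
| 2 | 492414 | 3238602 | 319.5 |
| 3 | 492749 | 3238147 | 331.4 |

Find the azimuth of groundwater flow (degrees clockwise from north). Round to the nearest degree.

∂h/∂x = (319.5 − 325.1) / (492414 − 492749) = +0.01672
∂h/∂y = (331.4 − 325.1) / (3238147 − 3238602) = -0.01385
Flow direction (−∇h) has components (-0.01672 E, +0.01385 N).
Azimuth = atan2(E, N) = atan2(-0.01672, +0.01385) = 309.6° ≈ 310°.

310°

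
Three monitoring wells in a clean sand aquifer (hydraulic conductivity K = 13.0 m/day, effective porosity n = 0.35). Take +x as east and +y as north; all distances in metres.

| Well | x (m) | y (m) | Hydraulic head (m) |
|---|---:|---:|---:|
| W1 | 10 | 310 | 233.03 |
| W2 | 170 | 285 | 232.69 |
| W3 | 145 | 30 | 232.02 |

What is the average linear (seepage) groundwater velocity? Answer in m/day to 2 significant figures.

Differences from W1: to W2 (Δx, Δy, Δh) = (160, -25, -0.34); to W3 = (135, -280, -1.01).
Solve a·Δx + b·Δy = Δh: det = 160·(-280) − 135·(-25) = -41425.
∂h/∂x = [(-0.34)·(-280) − (-1.01)·(-25)] / -41425 = -0.001689
∂h/∂y = [160·(-1.01) − 135·(-0.34)] / -41425 = +0.002793
|∇h| = √(-0.001689² + 0.002793²) = 0.003264
Seepage velocity v = K·i/n = 13.0 × 0.003264 / 0.35 = 0.1212 m/day.

0.12 m/day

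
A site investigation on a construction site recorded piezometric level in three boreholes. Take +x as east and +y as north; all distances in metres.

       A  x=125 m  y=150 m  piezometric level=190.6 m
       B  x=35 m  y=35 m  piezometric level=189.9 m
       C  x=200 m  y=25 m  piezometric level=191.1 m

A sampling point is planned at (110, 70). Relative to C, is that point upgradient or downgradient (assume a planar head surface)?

downgradient

Differences from A: to B (Δx, Δy, Δh) = (-90, -115, -0.7); to C = (75, -125, +0.5).
Solve a·Δx + b·Δy = Δh: det = (-90)·(-125) − 75·(-115) = 19875.
∂h/∂x = [(-0.7)·(-125) − (+0.5)·(-115)] / 19875 = +0.007296
∂h/∂y = [(-90)·(+0.5) − 75·(-0.7)] / 19875 = +0.0003774
Head at (110, 70) = 190.6 + (+0.007296)·(-15) + (+0.0003774)·(-80) = 190.46 m.
That is lower than the 191.1 m at C, so the point is downgradient.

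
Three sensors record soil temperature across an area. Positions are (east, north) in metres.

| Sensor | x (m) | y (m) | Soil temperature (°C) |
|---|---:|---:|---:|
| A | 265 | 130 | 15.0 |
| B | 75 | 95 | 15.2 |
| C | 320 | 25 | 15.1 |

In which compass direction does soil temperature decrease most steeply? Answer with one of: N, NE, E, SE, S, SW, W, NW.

Taking A as reference: B−A = (-190, -35, +0.2); C−A = (55, -105, +0.1).
Solve a·Δx + b·Δy = ΔT: det = (-190)·(-105) − 55·(-35) = 21875.
∂T/∂x = [(+0.2)·(-105) − (+0.1)·(-35)] / 21875 = -0.0008000
∂T/∂y = [(-190)·(+0.1) − 55·(+0.2)] / 21875 = -0.001371
Steepest decrease is along −∇f = (+0.0008000 E, +0.001371 N) → northeast.

NE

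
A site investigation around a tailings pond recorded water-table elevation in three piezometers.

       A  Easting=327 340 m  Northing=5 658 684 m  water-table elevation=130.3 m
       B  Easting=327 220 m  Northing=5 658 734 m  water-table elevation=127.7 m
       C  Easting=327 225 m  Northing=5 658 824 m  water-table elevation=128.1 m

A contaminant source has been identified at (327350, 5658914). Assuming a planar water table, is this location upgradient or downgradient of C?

upgradient

Taking A as reference: B−A = (-120, 50, -2.6); C−A = (-115, 140, -2.2).
Solve a·Δx + b·Δy = Δh: det = (-120)·140 − (-115)·50 = -11050.
∂h/∂x = [(-2.6)·140 − (-2.2)·50] / -11050 = +0.02299
∂h/∂y = [(-120)·(-2.2) − (-115)·(-2.6)] / -11050 = +0.003167
Head at (327350, 5658914) = 130.3 + (+0.02299)·(10) + (+0.003167)·(230) = 131.26 m.
That is higher than the 128.1 m at C, so the point is upgradient.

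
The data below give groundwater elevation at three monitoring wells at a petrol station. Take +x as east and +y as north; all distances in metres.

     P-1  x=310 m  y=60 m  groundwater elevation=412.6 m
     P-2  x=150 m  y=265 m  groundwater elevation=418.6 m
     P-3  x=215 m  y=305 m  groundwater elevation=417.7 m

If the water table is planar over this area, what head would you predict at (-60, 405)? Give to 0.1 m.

424.9 m

Differences from P-1: to P-2 (Δx, Δy, Δh) = (-160, 205, +6.0); to P-3 = (-95, 245, +5.1).
Determinant of the coordinate differences = (-160)·245 − (-95)·205 = -19725.
∂h/∂x = [(+6.0)·245 − (+5.1)·205] / -19725 = -0.02152
∂h/∂y = [(-160)·(+5.1) − (-95)·(+6.0)] / -19725 = +0.01247
h(-60, 405) = 412.6 + (-0.02152)·(-370) + (+0.01247)·(345) = 412.6 +7.963 +4.303 = 424.865 m.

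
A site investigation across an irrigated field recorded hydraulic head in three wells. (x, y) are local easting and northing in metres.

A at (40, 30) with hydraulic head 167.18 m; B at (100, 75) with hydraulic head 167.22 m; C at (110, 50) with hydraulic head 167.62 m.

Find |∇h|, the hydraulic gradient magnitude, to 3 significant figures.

0.0155

Taking A as reference: B−A = (60, 45, +0.04); C−A = (70, 20, +0.44).
Solve a·Δx + b·Δy = Δh: det = 60·20 − 70·45 = -1950.
∂h/∂x = [(+0.04)·20 − (+0.44)·45] / -1950 = +0.009744
∂h/∂y = [60·(+0.44) − 70·(+0.04)] / -1950 = -0.01210
|∇h| = √(0.009744² + -0.01210²) = 0.01554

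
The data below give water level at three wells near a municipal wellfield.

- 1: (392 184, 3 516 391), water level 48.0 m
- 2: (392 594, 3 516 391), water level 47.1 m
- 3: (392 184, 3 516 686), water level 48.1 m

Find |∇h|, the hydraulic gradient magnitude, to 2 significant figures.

∂h/∂x = (47.1 − 48.0) / (392594 − 392184) = -0.002195
∂h/∂y = (48.1 − 48.0) / (3516686 − 3516391) = +0.0003390
|∇h| = √(-0.002195² + 0.0003390²) = 0.002221

0.0022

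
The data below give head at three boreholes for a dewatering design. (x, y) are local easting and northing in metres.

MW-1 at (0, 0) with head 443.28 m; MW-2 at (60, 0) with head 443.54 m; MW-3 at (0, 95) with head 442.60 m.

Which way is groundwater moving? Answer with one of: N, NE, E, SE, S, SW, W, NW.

NW

∂h/∂x = (443.54 − 443.28) / (60 − 0) = +0.004333
∂h/∂y = (442.60 − 443.28) / (95 − 0) = -0.007158
Flow = −∇h = (-0.004333 east, +0.007158 north), which points northwest.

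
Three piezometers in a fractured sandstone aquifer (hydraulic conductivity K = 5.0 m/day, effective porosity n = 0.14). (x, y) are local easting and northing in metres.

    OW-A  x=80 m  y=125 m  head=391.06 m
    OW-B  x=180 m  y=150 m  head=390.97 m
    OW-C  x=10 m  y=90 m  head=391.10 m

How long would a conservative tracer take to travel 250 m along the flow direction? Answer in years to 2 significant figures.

11 years

With h = a·x + b·y + c and OW-A as origin, the differences give:
  100·a + 25·b = -0.09
  (-70)·a + (-35)·b = +0.04
Eliminate b (×(-35) and ×25, subtract): -1750·a = 2.150 → a = ∂h/∂x = -0.001229
Back-substitute: b = ∂h/∂y = +0.001314.
|∇h| = √(-0.001229² + 0.001314²) = 0.001799
Seepage velocity v = K·i/n = 5.0 × 0.001799 / 0.14 = 0.06425 m/day.
t = 250 / 0.06425 = 3891 days = 10.7 years.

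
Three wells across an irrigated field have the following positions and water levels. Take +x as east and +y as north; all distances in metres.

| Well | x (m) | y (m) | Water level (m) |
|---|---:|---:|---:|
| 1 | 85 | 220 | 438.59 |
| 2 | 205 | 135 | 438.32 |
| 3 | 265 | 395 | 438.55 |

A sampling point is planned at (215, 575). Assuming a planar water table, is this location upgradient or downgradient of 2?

upgradient

With h = a·x + b·y + c and 1 as origin, the differences give:
  120·a + (-85)·b = -0.27
  180·a + 175·b = -0.04
Eliminate b (×175 and ×(-85), subtract): 36300·a = -50.650 → a = ∂h/∂x = -0.001395
Back-substitute: b = ∂h/∂y = +0.001207.
Head at (215, 575) = 438.59 + (-0.001395)·(130) + (+0.001207)·(355) = 438.84 m.
That is higher than the 438.32 m at 2, so the point is upgradient.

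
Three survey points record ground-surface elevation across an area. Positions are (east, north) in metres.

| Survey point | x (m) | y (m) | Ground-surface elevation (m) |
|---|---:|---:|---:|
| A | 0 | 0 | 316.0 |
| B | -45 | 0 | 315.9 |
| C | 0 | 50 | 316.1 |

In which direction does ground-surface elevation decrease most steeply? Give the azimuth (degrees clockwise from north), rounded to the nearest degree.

228°

∂z/∂x = (315.9 − 316.0) / (-45 − 0) = +0.002222
∂z/∂y = (316.1 − 316.0) / (50 − 0) = +0.002000
Steepest decrease is along −∇f: components (-0.002222 E, -0.002000 N).
Azimuth = atan2(-0.002222, -0.002000) = 228.0° ≈ 228°.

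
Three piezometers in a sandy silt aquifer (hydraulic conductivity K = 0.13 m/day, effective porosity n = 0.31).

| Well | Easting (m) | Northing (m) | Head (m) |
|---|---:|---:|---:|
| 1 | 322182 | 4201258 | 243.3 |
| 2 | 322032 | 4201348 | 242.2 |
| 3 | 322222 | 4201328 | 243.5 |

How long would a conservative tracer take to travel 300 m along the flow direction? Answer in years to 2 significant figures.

290 years

Three-point gradient (reference 1): Δ to 2 = (-150, 90, -1.1), Δ to 3 = (40, 70, +0.2).
∂h/∂x = +0.006738, ∂h/∂y = -0.0009929 (det = -14100).
|∇h| = √(0.006738² + -0.0009929²) = 0.006811
Seepage velocity v = K·i/n = 0.13 × 0.006811 / 0.31 = 0.002856 m/day.
t = 300 / 0.002856 = 1.05e+05 days = 287 years.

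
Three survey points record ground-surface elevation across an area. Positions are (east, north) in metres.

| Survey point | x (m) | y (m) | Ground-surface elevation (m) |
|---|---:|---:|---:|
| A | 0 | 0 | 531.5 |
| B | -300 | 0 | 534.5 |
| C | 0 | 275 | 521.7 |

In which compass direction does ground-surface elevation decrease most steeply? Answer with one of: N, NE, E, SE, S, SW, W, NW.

N

∂z/∂x = (534.5 − 531.5) / (-300 − 0) = -0.01000
∂z/∂y = (521.7 − 531.5) / (275 − 0) = -0.03564
Steepest decrease is along −∇f = (+0.01000 E, +0.03564 N) → north.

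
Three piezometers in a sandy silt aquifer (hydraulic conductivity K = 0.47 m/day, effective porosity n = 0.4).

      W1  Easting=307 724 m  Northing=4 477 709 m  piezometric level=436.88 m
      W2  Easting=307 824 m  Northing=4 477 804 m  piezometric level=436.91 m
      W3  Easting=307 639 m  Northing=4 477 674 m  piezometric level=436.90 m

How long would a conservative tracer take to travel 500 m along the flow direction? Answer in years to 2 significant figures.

980 years

Taking W1 as reference: W2−W1 = (100, 95, +0.03); W3−W1 = (-85, -35, +0.02).
Solve a·Δx + b·Δy = Δh: det = 100·(-35) − (-85)·95 = 4575.
∂h/∂x = [(+0.03)·(-35) − (+0.02)·95] / 4575 = -0.0006448
∂h/∂y = [100·(+0.02) − (-85)·(+0.03)] / 4575 = +0.0009945
|∇h| = √(-0.0006448² + 0.0009945²) = 0.001185
Seepage velocity v = K·i/n = 0.47 × 0.001185 / 0.4 = 0.001392 m/day.
t = 500 / 0.001392 = 3.592e+05 days = 983 years.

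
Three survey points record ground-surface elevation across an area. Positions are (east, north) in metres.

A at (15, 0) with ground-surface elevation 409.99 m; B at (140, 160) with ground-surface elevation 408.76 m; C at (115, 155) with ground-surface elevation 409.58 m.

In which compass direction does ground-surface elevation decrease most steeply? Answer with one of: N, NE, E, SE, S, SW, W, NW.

With z = a·x + b·y + c and A as origin, the differences give:
  125·a + 160·b = -1.23
  100·a + 155·b = -0.41
Eliminate b (×155 and ×160, subtract): 3375·a = -125.050 → a = ∂z/∂x = -0.03705
Back-substitute: b = ∂z/∂y = +0.02126.
Steepest decrease is along −∇f = (+0.03705 E, -0.02126 N) → southeast.

SE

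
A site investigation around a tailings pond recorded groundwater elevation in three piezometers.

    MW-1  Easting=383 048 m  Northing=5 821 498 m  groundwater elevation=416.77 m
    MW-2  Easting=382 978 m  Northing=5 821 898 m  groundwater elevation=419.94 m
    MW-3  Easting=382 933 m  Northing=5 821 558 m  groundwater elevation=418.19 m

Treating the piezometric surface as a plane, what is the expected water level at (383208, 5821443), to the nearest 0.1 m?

415.0 m

With h = a·x + b·y + c and MW-1 as origin, the differences give:
  (-70)·a + 400·b = +3.17
  (-115)·a + 60·b = +1.42
Eliminate b (×60 and ×400, subtract): 41800·a = -377.800 → a = ∂h/∂x = -0.009038
Back-substitute: b = ∂h/∂y = +0.006343.
h(383208, 5821443) = 416.77 + (-0.009038)·(160) + (+0.006343)·(-55) = 416.77 -1.446 -0.349 = 414.975 m.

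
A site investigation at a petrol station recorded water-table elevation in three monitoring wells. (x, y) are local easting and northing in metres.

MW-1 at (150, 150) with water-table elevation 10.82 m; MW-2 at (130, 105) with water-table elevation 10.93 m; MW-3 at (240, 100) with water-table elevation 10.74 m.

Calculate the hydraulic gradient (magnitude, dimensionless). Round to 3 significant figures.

With h = a·x + b·y + c and MW-1 as origin, the differences give:
  (-20)·a + (-45)·b = +0.11
  90·a + (-50)·b = -0.08
Eliminate b (×(-50) and ×(-45), subtract): 5050·a = -9.100 → a = ∂h/∂x = -0.001802
Back-substitute: b = ∂h/∂y = -0.001644.
|∇h| = √(-0.001802² + -0.001644²) = 0.002439

0.00244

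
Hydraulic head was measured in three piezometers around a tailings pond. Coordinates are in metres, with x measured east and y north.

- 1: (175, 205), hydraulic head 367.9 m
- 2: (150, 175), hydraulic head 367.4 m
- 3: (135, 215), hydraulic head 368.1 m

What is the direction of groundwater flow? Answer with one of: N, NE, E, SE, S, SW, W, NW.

Differences from 1: to 2 (Δx, Δy, Δh) = (-25, -30, -0.5); to 3 = (-40, 10, +0.2).
Solve a·Δx + b·Δy = Δh: det = (-25)·10 − (-40)·(-30) = -1450.
∂h/∂x = [(-0.5)·10 − (+0.2)·(-30)] / -1450 = -0.0006897
∂h/∂y = [(-25)·(+0.2) − (-40)·(-0.5)] / -1450 = +0.01724
Flow = −∇h = (+0.0006897 east, -0.01724 north), which points south.

S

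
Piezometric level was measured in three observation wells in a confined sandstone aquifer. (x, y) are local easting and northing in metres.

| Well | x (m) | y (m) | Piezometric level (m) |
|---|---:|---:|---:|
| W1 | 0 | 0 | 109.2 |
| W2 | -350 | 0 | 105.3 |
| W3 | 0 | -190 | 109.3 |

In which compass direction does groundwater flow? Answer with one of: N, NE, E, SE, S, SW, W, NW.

W

∂h/∂x = (105.3 − 109.2) / (-350 − 0) = +0.01114
∂h/∂y = (109.3 − 109.2) / (-190 − 0) = -0.0005263
Flow = −∇h = (-0.01114 east, +0.0005263 north), which points west.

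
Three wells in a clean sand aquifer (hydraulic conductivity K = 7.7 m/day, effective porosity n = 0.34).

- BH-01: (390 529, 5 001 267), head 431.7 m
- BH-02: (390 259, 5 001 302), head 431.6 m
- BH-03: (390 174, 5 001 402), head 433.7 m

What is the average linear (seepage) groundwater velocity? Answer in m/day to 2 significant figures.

With h = a·x + b·y + c and BH-01 as origin, the differences give:
  (-270)·a + 35·b = -0.1
  (-355)·a + 135·b = +2.0
Eliminate b (×135 and ×35, subtract): -24025·a = -83.50 → a = ∂h/∂x = +0.003476
Back-substitute: b = ∂h/∂y = +0.02395.
|∇h| = √(0.003476² + 0.02395²) = 0.0242
Seepage velocity v = K·i/n = 7.7 × 0.0242 / 0.34 = 0.5481 m/day.

0.55 m/day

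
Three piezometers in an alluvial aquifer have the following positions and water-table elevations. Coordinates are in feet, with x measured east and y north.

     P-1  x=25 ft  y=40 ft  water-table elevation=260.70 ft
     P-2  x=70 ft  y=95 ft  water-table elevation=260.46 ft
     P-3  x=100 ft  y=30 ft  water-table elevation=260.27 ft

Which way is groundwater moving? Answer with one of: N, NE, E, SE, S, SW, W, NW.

With h = a·x + b·y + c and P-1 as origin, the differences give:
  45·a + 55·b = -0.24
  75·a + (-10)·b = -0.43
Eliminate b (×(-10) and ×55, subtract): -4575·a = 26.050 → a = ∂h/∂x = -0.005694
Back-substitute: b = ∂h/∂y = +0.0002951.
Flow = −∇h = (+0.005694 east, -0.0002951 north), which points east.

E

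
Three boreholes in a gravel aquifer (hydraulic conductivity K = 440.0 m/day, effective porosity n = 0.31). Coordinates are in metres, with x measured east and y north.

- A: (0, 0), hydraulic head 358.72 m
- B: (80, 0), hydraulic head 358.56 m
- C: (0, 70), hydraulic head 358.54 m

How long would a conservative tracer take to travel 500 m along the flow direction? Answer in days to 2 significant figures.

110 days

∂h/∂x = (358.56 − 358.72) / (80 − 0) = -0.002000
∂h/∂y = (358.54 − 358.72) / (70 − 0) = -0.002571
|∇h| = √(-0.002000² + -0.002571²) = 0.003257
Seepage velocity v = K·i/n = 440.0 × 0.003257 / 0.31 = 4.623 m/day.
t = 500 / 4.623 = 108.2 days.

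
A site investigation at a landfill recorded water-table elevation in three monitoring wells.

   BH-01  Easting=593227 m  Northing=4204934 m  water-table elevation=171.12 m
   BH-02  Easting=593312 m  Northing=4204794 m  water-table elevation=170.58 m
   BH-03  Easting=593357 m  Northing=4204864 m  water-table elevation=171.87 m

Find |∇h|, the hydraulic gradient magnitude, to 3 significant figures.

0.0160

Taking BH-01 as reference: BH-02−BH-01 = (85, -140, -0.54); BH-03−BH-01 = (130, -70, +0.75).
Determinant of the coordinate differences = 85·(-70) − 130·(-140) = 12250.
∂h/∂x = [(-0.54)·(-70) − (+0.75)·(-140)] / 12250 = +0.01166
∂h/∂y = [85·(+0.75) − 130·(-0.54)] / 12250 = +0.01093
|∇h| = √(0.01166² + 0.01093²) = 0.01598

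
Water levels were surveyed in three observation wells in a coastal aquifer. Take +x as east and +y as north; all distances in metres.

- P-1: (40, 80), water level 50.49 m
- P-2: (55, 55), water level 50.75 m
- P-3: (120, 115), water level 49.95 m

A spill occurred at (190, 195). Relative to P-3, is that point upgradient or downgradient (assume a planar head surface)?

downgradient

Taking P-1 as reference: P-2−P-1 = (15, -25, +0.26); P-3−P-1 = (80, 35, -0.54).
Determinant of the coordinate differences = 15·35 − 80·(-25) = 2525.
∂h/∂x = [(+0.26)·35 − (-0.54)·(-25)] / 2525 = -0.001743
∂h/∂y = [15·(-0.54) − 80·(+0.26)] / 2525 = -0.01145
Head at (190, 195) = 50.49 + (-0.001743)·(150) + (-0.01145)·(115) = 48.91 m.
That is lower than the 49.95 m at P-3, so the point is downgradient.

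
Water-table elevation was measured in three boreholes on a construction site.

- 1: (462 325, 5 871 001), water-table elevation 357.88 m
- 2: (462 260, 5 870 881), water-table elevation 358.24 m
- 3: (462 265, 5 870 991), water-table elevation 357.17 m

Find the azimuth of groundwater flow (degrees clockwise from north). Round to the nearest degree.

With h = a·x + b·y + c and 1 as origin, the differences give:
  (-65)·a + (-120)·b = +0.36
  (-60)·a + (-10)·b = -0.71
Eliminate b (×(-10) and ×(-120), subtract): -6550·a = -88.800 → a = ∂h/∂x = +0.01356
Back-substitute: b = ∂h/∂y = -0.01034.
Flow direction (−∇h) has components (-0.01356 E, +0.01034 N).
Azimuth = atan2(E, N) = atan2(-0.01356, +0.01034) = 307.3° ≈ 307°.

307°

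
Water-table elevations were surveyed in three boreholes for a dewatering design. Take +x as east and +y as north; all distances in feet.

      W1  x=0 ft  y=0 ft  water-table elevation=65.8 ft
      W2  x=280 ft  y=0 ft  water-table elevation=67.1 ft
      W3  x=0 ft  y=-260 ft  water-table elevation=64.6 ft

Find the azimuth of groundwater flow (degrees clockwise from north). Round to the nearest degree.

∂h/∂x = (67.1 − 65.8) / (280 − 0) = +0.004643
∂h/∂y = (64.6 − 65.8) / (-260 − 0) = +0.004615
Flow direction (−∇h) has components (-0.004643 E, -0.004615 N).
Azimuth = atan2(E, N) = atan2(-0.004643, -0.004615) = 225.2° ≈ 225°.

225°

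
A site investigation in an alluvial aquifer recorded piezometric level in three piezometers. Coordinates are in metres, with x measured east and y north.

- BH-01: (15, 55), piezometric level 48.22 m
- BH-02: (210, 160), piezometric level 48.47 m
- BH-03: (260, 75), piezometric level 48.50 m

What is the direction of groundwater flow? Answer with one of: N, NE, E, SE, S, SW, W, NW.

Differences from BH-01: to BH-02 (Δx, Δy, Δh) = (195, 105, +0.25); to BH-03 = (245, 20, +0.28).
Solve a·Δx + b·Δy = Δh: det = 195·20 − 245·105 = -21825.
∂h/∂x = [(+0.25)·20 − (+0.28)·105] / -21825 = +0.001118
∂h/∂y = [195·(+0.28) − 245·(+0.25)] / -21825 = +0.0003047
Flow = −∇h = (-0.001118 east, -0.0003047 north), which points west.

W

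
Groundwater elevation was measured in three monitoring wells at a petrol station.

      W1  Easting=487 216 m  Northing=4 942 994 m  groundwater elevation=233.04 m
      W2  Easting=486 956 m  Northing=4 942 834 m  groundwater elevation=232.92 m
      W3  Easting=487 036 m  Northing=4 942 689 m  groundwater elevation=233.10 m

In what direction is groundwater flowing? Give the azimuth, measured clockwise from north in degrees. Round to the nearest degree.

Taking W1 as reference: W2−W1 = (-260, -160, -0.12); W3−W1 = (-180, -305, +0.06).
Determinant of the coordinate differences = (-260)·(-305) − (-180)·(-160) = 50500.
∂h/∂x = [(-0.12)·(-305) − (+0.06)·(-160)] / 50500 = +0.0009149
∂h/∂y = [(-260)·(+0.06) − (-180)·(-0.12)] / 50500 = -0.0007366
Flow direction (−∇h) has components (-0.0009149 E, +0.0007366 N).
Azimuth = atan2(E, N) = atan2(-0.0009149, +0.0007366) = 308.8° ≈ 309°.

309°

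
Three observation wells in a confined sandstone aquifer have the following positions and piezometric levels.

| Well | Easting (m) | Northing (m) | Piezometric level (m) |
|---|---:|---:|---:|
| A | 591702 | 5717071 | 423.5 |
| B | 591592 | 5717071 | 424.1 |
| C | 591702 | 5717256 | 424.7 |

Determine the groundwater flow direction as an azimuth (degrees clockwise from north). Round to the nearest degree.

140°

∂h/∂x = (424.1 − 423.5) / (591592 − 591702) = -0.005455
∂h/∂y = (424.7 − 423.5) / (5717256 − 5717071) = +0.006486
Flow direction (−∇h) has components (+0.005455 E, -0.006486 N).
Azimuth = atan2(E, N) = atan2(+0.005455, -0.006486) = 139.9° ≈ 140°.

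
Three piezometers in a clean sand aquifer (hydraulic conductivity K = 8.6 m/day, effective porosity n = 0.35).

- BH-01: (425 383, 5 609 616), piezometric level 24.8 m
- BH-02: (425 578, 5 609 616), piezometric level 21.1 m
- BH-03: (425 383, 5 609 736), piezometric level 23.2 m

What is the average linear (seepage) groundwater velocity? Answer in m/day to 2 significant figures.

∂h/∂x = (21.1 − 24.8) / (425578 − 425383) = -0.01897
∂h/∂y = (23.2 − 24.8) / (5609736 − 5609616) = -0.01333
|∇h| = √(-0.01897² + -0.01333²) = 0.02319
Seepage velocity v = K·i/n = 8.6 × 0.02319 / 0.35 = 0.5698 m/day.

0.57 m/day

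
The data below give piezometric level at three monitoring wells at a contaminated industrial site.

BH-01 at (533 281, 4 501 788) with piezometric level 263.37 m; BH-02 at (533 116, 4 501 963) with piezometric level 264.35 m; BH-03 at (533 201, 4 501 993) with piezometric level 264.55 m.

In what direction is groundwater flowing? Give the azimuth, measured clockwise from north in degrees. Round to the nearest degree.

With h = a·x + b·y + c and BH-01 as origin, the differences give:
  (-165)·a + 175·b = +0.98
  (-80)·a + 205·b = +1.18
Eliminate b (×205 and ×175, subtract): -19825·a = -5.600 → a = ∂h/∂x = +0.0002825
Back-substitute: b = ∂h/∂y = +0.005866.
Flow direction (−∇h) has components (-0.0002825 E, -0.005866 N).
Azimuth = atan2(E, N) = atan2(-0.0002825, -0.005866) = 182.8° ≈ 183°.

183°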